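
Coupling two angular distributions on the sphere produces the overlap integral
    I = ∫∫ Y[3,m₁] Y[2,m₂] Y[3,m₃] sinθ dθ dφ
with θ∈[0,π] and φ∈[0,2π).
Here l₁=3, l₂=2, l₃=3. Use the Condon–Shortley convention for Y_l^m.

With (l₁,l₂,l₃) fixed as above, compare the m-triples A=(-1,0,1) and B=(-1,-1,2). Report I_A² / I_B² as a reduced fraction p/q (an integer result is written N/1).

l's match ⇒ only the (l;m) 3-j factors differ between A and B.
A: triangle coeff Δ(3,2,3) = 1/3780; Σ_t [0,2]: t=0:+1/96 t=1:−1/6 t=2:+1/16 = -3/32; (3j)²=3/140 [(3 2 3; -1 0 1)], sign=-1
B: triangle coeff Δ(3,2,3) = 1/3780; Σ_t [0,1]: t=0:+1/48 t=1:−1/12 = -1/16; (3j)²=1/28 [(3 2 3; -1 -1 2)], sign=+1
I_A²/I_B² = (3/140)/(1/28) = 3/5

3/5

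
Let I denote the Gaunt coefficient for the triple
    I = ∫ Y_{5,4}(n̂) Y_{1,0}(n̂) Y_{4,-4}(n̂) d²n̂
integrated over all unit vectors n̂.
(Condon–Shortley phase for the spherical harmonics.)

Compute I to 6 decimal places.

0.147319

m-sum 0 ✓  L=10 even ✓  4≤4≤6 ✓
Π(2lᵢ+1) = 11×3×9 = 297
triangle coeff Δ(5,1,4) = 1/495
Σ_t [1,1]: t=1:−1/576 = -1/576
(3j)²=5/99 [(5 1 4; 0 0 0)], sign=-1
Σ_t [1,1]: t=1:−1/40320 = -1/40320
(3j)²=1/55 [(5 1 4; 4 0 -4)], sign=-1
⇒ 4πI² = 3/11
I = (+1)√(3/11/(4π)) = 0.14731920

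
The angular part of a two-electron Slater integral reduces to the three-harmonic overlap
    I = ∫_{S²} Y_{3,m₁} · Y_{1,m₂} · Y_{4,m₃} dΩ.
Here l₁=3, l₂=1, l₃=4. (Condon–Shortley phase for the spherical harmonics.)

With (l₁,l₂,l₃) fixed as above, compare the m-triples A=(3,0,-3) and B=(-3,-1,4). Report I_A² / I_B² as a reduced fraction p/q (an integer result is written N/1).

l's match ⇒ only the (l;m) 3-j factors differ between A and B.
A: triangle coeff Δ(3,1,4) = 1/252; Σ_t [0,0]: t=0:+1/720 = 1/720; (3j)²=1/36 [(3 1 4; 3 0 -3)], sign=-1
B: triangle coeff Δ(3,1,4) = 1/252; Σ_t [0,0]: t=0:+1/1440 = 1/1440; (3j)²=1/9 [(3 1 4; -3 -1 4)], sign=+1
I_A²/I_B² = (1/36)/(1/9) = 1/4

1/4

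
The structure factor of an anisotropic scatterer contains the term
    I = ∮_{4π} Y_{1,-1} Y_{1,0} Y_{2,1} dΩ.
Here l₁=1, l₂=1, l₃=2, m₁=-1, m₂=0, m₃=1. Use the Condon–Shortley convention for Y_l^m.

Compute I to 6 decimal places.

m-sum 0 ✓  L=4 even ✓  0≤2≤2 ✓
Π(2lᵢ+1) = 3×3×5 = 45
triangle coeff Δ(1,1,2) = 1/30
Σ_t [0,0]: t=0:+1/1 = 1/1
(3j)²=2/15 [(1 1 2; 0 0 0)], sign=+1
Σ_t [0,0]: t=0:+1/2 = 1/2
(3j)²=1/10 [(1 1 2; -1 0 1)], sign=-1
⇒ 4πI² = 3/5
I = (-1)√(3/5/(4π)) = -0.21850969

-0.218510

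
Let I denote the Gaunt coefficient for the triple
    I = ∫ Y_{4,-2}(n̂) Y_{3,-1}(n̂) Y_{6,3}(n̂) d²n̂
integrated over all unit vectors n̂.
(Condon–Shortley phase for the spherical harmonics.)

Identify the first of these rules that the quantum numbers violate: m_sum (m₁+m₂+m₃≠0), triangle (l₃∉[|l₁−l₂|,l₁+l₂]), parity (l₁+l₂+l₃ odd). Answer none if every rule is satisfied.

parity

azimuthal sum: -2 − 1 + 3 = 0  ✓
1 ≤ 6 ≤ 7 (triangle on l)  ✓
L = 4 + 3 + 6 = 13 (odd)  ✗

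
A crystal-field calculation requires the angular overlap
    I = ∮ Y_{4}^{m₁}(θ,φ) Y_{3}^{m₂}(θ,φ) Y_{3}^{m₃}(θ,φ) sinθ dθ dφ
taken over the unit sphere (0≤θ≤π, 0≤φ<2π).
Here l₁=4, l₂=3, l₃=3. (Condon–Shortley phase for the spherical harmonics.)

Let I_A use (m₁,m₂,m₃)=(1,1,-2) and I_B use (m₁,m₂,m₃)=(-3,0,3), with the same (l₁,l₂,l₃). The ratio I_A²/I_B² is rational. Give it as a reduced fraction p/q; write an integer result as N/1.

32/63

Shared (l₁,l₂,l₃)=(4,3,3): N and (l;000)² cancel in I_A²/I_B².
A: Δ = 4!·4!·2!/11! = 1/34650; Racah Σ t=2..3: t=2:+1/48 t=3:−1/144 = 1/72; ⇒ 3j(4 3 3; 1 1 -2)² = 16/693, sgn -1
B: Δ = 4!·4!·2!/11! = 1/34650; Racah Σ t=3..3: t=3:−1/288 = -1/288; ⇒ 3j(4 3 3; -3 0 3)² = 1/22, sgn -1
I_A²/I_B² = (16/693)/(1/22) = 32/63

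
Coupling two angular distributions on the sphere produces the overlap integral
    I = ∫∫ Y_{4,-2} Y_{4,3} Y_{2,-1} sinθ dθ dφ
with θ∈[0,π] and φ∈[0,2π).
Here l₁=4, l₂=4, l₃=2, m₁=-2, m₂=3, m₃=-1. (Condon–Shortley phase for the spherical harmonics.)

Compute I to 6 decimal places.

-0.187702

Checks pass: Σm=0; 10 even; l₃=2∈[0,8].
(2·4+1)(2·4+1)(2·2+1) = 405
Δ: 6! 2! 2! / 11! → 1/13860
sum: t=2:+1/192 t=3:−1/36 t=4:+1/192 = -5/288
3j²(4 4 2; 0 0 0) = Δ·Π!·Σ² = 20/693  (sign -1)
sum: t=5:−1/240 t=6:+1/1440 = -1/288
3j²(4 4 2; -2 3 -1) = Δ·Π!·Σ² = 5/132  (sign +1)
combine: 4πI² = 405·20/693·5/132 = 375/847
take √, sign -1: I = -0.18770204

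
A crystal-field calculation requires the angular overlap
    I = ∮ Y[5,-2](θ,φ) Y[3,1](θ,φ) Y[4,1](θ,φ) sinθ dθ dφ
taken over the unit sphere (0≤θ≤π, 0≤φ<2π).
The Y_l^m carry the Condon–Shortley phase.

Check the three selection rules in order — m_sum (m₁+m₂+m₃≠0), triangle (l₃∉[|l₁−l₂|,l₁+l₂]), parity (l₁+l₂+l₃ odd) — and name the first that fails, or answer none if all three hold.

none

azimuthal sum: -2 + 1 + 1 = 0  ✓
2 ≤ 4 ≤ 8 (triangle on l)  ✓
L = 5 + 3 + 4 = 12 (even)  ✓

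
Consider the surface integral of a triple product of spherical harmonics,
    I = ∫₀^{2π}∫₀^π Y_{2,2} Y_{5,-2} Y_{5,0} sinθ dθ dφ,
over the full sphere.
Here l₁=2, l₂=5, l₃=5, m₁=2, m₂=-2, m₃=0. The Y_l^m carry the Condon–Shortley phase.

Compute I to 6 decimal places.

-0.191372

Checks pass: Σm=0; 12 even; l₃=5∈[3,7].
(2·2+1)(2·5+1)(2·5+1) = 605
Δ: 2! 2! 8! / 13! → 1/38610
sum: t=0:+1/2880 t=1:−1/576 t=2:+1/2880 = -1/960
3j²(2 5 5; 0 0 0) = Δ·Π!·Σ² = 10/429  (sign +1)
sum: t=0:+1/2880 = 1/2880
3j²(2 5 5; 2 -2 0) = Δ·Π!·Σ² = 14/429  (sign -1)
combine: 4πI² = 605·10/429·14/429 = 700/1521
take √, sign -1: I = -0.19137248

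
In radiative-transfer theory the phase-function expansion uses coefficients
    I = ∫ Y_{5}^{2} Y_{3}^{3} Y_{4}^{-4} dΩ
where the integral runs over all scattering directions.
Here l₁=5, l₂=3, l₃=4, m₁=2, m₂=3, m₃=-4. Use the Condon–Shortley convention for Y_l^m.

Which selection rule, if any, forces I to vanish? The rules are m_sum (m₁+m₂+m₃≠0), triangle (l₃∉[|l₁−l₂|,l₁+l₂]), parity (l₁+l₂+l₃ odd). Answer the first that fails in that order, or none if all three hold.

azimuthal sum: 2 + 3 − 4 = 1  ✗
2 ≤ 4 ≤ 8 (triangle on l)
L = 5 + 3 + 4 = 12 (even)

m_sum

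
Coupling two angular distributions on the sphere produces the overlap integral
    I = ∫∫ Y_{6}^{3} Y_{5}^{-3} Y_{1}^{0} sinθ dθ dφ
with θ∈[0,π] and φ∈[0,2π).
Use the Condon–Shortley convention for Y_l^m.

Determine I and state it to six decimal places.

-0.212310

Rules hold: Σm=0, L=12 even, 1≤1≤11.
N = 13·11·3 = 429
Δ = 10!·2!·0!/13! = 1/858
Racah Σ t=5..5: t=5:−1/14400 = -1/14400
⇒ 3j(6 5 1; 0 0 0)² = 6/143, sgn +1
Racah Σ t=2..2: t=2:+1/80640 = 1/80640
⇒ 3j(6 5 1; 3 -3 0)² = 9/286, sgn -1
4πI² = N·(3j₀)²·(3jₘ)² = 81/143
I = -1·√(0.566434/4π) = -0.21230956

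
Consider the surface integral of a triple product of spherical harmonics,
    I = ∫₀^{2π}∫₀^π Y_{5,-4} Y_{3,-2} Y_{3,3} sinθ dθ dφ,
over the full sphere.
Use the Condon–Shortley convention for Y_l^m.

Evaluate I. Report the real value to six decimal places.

-4 − 2 + 3 = -3 ≠ 0: azimuthal integral kills it; I = 0

0.000000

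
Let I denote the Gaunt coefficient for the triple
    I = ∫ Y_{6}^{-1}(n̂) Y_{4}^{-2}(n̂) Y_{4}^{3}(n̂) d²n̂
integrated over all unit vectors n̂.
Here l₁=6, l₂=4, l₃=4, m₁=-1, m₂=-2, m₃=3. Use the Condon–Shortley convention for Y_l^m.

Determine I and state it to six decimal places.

m-sum 0 ✓  L=14 even ✓  2≤4≤10 ✓
Π(2lᵢ+1) = 13×9×9 = 1053
triangle coeff Δ(6,4,4) = 1/1261260
Σ_t [2,4]: t=2:+1/4608 t=3:−1/1296 t=4:+1/4608 = -7/20736
(3j)²=20/1287 [(6 4 4; 0 0 0)], sign=-1
Σ_t [1,2]: t=1:−1/86400 t=2:+1/11520 = 13/172800
(3j)²=13/660 [(6 4 4; -1 -2 3)], sign=-1
⇒ 4πI² = 39/121
I = (+1)√(39/121/(4π)) = 0.16015286

0.160153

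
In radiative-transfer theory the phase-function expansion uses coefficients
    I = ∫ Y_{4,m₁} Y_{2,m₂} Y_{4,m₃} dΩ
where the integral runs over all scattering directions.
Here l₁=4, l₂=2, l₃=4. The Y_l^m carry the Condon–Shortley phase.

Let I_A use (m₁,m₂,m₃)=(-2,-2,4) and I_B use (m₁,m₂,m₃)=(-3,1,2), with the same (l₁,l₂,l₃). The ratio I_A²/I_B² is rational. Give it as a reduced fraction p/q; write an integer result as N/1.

8/25

Same 4,2,4: normalisation and zero-m 3j drop out of the ratio.
A: Δ: 2! 6! 2! / 11! → 1/13860; sum: t=0:+1/2880 = 1/2880; 3j²(4 2 4; -2 -2 4) = Δ·Π!·Σ² = 2/165  (sign +1)
B: Δ: 2! 6! 2! / 11! → 1/13860; sum: t=1:−1/1440 t=2:+1/240 = 1/288; 3j²(4 2 4; -3 1 2) = Δ·Π!·Σ² = 5/132  (sign +1)
I_A²/I_B² = (2/165)/(5/132) = 8/25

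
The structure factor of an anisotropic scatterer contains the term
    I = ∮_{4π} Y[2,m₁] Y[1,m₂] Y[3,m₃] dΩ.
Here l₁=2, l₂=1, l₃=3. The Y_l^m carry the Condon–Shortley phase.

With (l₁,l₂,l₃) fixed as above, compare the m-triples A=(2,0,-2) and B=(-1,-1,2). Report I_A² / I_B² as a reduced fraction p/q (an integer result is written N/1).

1/2

Same 2,1,3: normalisation and zero-m 3j drop out of the ratio.
A: Δ: 0! 4! 2! / 7! → 1/105; sum: t=0:+1/24 = 1/24; 3j²(2 1 3; 2 0 -2) = Δ·Π!·Σ² = 1/21  (sign -1)
B: Δ: 0! 4! 2! / 7! → 1/105; sum: t=0:+1/12 = 1/12; 3j²(2 1 3; -1 -1 2) = Δ·Π!·Σ² = 2/21  (sign -1)
I_A²/I_B² = (1/21)/(2/21) = 1/2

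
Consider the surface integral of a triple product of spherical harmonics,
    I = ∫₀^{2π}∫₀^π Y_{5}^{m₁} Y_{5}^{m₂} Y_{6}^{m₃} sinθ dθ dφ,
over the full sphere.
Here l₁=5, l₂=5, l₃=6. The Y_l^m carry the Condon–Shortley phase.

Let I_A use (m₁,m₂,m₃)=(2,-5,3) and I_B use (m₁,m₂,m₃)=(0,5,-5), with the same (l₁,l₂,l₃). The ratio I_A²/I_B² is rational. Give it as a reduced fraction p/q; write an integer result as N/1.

14/11

Shared (l₁,l₂,l₃)=(5,5,6): N and (l;000)² cancel in I_A²/I_B².
A: Δ = 4!·6!·6!/17! = 1/28588560; Racah Σ t=0..0: t=0:+1/622080 = 1/622080; ⇒ 3j(5 5 6; 2 -5 3)² = 105/4862, sgn -1
B: Δ = 4!·6!·6!/17! = 1/28588560; Racah Σ t=4..4: t=4:+1/2073600 = 1/2073600; ⇒ 3j(5 5 6; 0 5 -5)² = 15/884, sgn -1
I_A²/I_B² = (105/4862)/(15/884) = 14/11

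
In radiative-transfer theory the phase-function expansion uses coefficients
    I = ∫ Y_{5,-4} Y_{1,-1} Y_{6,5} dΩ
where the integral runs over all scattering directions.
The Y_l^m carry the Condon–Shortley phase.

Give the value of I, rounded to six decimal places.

m-sum 0 ✓  L=12 even ✓  4≤6≤6 ✓
Π(2lᵢ+1) = 11×3×13 = 429
triangle coeff Δ(5,1,6) = 1/858
Σ_t [0,0]: t=0:+1/14400 = 1/14400
(3j)²=6/143 [(5 1 6; 0 0 0)], sign=+1
Σ_t [0,0]: t=0:+1/725760 = 1/725760
(3j)²=5/78 [(5 1 6; -4 -1 5)], sign=-1
⇒ 4πI² = 15/13
I = (-1)√(15/13/(4π)) = -0.30301841

-0.303018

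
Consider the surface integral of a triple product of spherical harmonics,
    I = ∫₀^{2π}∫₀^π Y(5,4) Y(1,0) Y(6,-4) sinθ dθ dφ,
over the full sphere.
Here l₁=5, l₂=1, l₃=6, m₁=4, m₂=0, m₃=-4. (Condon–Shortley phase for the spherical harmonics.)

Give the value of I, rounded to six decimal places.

m-sum 0 ✓  L=12 even ✓  4≤6≤6 ✓
Π(2lᵢ+1) = 11×3×13 = 429
triangle coeff Δ(5,1,6) = 1/858
Σ_t [0,0]: t=0:+1/14400 = 1/14400
(3j)²=6/143 [(5 1 6; 0 0 0)], sign=+1
Σ_t [0,0]: t=0:+1/362880 = 1/362880
(3j)²=10/429 [(5 1 6; 4 0 -4)], sign=+1
⇒ 4πI² = 60/143
I = (+1)√(60/143/(4π)) = 0.18272698

0.182727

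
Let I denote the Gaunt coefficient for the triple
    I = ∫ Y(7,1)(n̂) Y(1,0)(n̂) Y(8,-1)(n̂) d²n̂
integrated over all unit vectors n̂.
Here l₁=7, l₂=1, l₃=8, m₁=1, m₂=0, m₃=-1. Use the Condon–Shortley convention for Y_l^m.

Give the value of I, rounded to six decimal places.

-0.242860

Rules hold: Σm=0, L=16 even, 6≤8≤8.
N = 15·3·17 = 765
Δ = 0!·14!·2!/17! = 1/2040
Racah Σ t=0..0: t=0:+1/25401600 = 1/25401600
⇒ 3j(7 1 8; 0 0 0)² = 8/255, sgn +1
Racah Σ t=0..0: t=0:+1/29030400 = 1/29030400
⇒ 3j(7 1 8; 1 0 -1)² = 21/680, sgn -1
4πI² = N·(3j₀)²·(3jₘ)² = 63/85
I = -1·√(0.741176/4π) = -0.24285994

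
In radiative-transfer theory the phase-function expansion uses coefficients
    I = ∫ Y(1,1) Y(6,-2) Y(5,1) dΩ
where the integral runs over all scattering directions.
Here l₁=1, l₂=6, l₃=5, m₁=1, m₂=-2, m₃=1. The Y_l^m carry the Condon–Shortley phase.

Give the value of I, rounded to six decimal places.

m-sum 0 ✓  L=12 even ✓  5≤5≤7 ✓
Π(2lᵢ+1) = 3×13×11 = 429
triangle coeff Δ(1,6,5) = 1/858
Σ_t [1,1]: t=1:−1/14400 = -1/14400
(3j)²=6/143 [(1 6 5; 0 0 0)], sign=+1
Σ_t [0,0]: t=0:+1/34560 = 1/34560
(3j)²=14/429 [(1 6 5; 1 -2 1)], sign=+1
⇒ 4πI² = 84/143
I = (+1)√(84/143/(4π)) = 0.21620548

0.216205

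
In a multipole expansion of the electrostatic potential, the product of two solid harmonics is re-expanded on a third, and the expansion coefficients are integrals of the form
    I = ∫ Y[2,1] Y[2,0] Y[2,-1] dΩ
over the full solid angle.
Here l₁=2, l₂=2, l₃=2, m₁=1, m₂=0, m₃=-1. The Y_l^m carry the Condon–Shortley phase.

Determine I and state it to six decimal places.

-0.090112

m-sum 0 ✓  L=6 even ✓  0≤2≤4 ✓
Π(2lᵢ+1) = 5×5×5 = 125
triangle coeff Δ(2,2,2) = 1/630
Σ_t [0,2]: t=0:+1/8 t=1:−1/1 t=2:+1/8 = -3/4
(3j)²=2/35 [(2 2 2; 0 0 0)], sign=-1
Σ_t [0,1]: t=0:+1/4 t=1:−1/2 = -1/4
(3j)²=1/70 [(2 2 2; 1 0 -1)], sign=+1
⇒ 4πI² = 5/49
I = (-1)√(5/49/(4π)) = -0.09011188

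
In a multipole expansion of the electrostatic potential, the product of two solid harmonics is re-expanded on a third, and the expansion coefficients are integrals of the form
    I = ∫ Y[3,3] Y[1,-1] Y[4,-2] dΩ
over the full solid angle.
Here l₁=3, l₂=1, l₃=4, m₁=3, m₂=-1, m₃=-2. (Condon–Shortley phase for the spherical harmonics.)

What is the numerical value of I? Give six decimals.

0.061558

m-sum 0 ✓  L=8 even ✓  2≤4≤4 ✓
Π(2lᵢ+1) = 7×3×9 = 189
triangle coeff Δ(3,1,4) = 1/252
Σ_t [0,0]: t=0:+1/36 = 1/36
(3j)²=4/63 [(3 1 4; 0 0 0)], sign=+1
Σ_t [0,0]: t=0:+1/1440 = 1/1440
(3j)²=1/252 [(3 1 4; 3 -1 -2)], sign=+1
⇒ 4πI² = 1/21
I = (+1)√(1/21/(4π)) = 0.06155813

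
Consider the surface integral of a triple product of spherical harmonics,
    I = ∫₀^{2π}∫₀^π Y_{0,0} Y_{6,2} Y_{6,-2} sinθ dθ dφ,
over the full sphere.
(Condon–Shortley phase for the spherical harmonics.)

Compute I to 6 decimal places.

0.282095

Checks pass: Σm=0; 12 even; l₃=6∈[6,6].
(2·0+1)(2·6+1)(2·6+1) = 169
Δ: 0! 0! 12! / 13! → 1/13
sum: t=0:+1/518400 = 1/518400
3j²(0 6 6; 0 0 0) = Δ·Π!·Σ² = 1/13  (sign +1)
sum: t=0:+1/967680 = 1/967680
3j²(0 6 6; 0 2 -2) = Δ·Π!·Σ² = 1/13  (sign +1)
combine: 4πI² = 169·1/13·1/13 = 1/1
take √, sign +1: I = 0.28209479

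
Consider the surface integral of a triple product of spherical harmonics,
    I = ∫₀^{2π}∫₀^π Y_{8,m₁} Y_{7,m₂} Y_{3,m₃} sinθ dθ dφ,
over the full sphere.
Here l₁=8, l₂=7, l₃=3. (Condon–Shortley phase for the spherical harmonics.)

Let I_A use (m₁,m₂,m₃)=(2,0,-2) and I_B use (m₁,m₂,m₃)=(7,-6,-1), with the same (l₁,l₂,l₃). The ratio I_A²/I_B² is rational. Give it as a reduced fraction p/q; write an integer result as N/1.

375/169

Shared (l₁,l₂,l₃)=(8,7,3): N and (l;000)² cancel in I_A²/I_B².
A: Δ = 12!·4!·2!/19! = 1/5290740; Racah Σ t=5..6: t=5:−1/7257600 t=6:+1/12441600 = -1/17418240; ⇒ 3j(8 7 3; 2 0 -2)² = 125/25194, sgn +1
B: Δ = 12!·4!·2!/19! = 1/5290740; Racah Σ t=0..1: t=0:+1/2874009600 t=1:−1/1916006400 = -1/5748019200; ⇒ 3j(8 7 3; 7 -6 -1)² = 13/5814, sgn -1
I_A²/I_B² = (125/25194)/(13/5814) = 375/169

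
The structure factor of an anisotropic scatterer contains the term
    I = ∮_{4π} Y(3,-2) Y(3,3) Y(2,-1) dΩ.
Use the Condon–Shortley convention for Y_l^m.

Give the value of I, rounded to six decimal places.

m-sum 0 ✓  L=8 even ✓  0≤2≤6 ✓
Π(2lᵢ+1) = 7×7×5 = 245
triangle coeff Δ(3,3,2) = 1/3780
Σ_t [1,3]: t=1:−1/24 t=2:+1/4 t=3:−1/24 = 1/6
(3j)²=4/105 [(3 3 2; 0 0 0)], sign=+1
Σ_t [4,4]: t=4:+1/48 = 1/48
(3j)²=5/84 [(3 3 2; -2 3 -1)], sign=-1
⇒ 4πI² = 5/9
I = (-1)√(5/9/(4π)) = -0.21026104

-0.210261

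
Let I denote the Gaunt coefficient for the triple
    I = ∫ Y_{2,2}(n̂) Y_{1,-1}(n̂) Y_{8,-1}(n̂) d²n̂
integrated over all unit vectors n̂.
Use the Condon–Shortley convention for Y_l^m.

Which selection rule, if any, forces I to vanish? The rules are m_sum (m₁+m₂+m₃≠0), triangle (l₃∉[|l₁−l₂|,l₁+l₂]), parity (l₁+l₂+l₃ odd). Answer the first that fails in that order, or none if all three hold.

m₁+m₂+m₃ = 2 − 1 − 1 = 0  ✓
triangle: |2−1|=1 ≤ l₃=8 ≤ 2+1=3  ✗
parity: l₁+l₂+l₃ = 11 is odd

triangle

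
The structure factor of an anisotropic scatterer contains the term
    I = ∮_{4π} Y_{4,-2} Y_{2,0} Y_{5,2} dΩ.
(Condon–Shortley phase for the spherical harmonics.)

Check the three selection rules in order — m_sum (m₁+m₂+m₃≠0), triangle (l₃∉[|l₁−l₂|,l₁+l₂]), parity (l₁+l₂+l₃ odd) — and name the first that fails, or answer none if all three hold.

Σmᵢ = 0  ✓
l₃∈[|l₁−l₂|,l₁+l₂]=[2,6], have l₃=5  ✓
Σlᵢ = 11 ⇒ odd  ✗

parity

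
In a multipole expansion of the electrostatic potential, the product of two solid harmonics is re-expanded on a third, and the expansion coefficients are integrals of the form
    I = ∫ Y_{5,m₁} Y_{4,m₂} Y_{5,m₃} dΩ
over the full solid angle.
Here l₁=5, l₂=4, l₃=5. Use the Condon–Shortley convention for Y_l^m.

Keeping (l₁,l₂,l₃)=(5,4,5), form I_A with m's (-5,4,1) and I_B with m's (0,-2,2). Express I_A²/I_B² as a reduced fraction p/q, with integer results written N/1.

4/7

Same 5,4,5: normalisation and zero-m 3j drop out of the ratio.
A: Δ: 4! 6! 4! / 15! → 1/3153150; sum: t=4:+1/414720 = 1/414720; 3j²(5 4 5; -5 4 1) = Δ·Π!·Σ² = 2/429  (sign +1)
B: Δ: 4! 6! 4! / 15! → 1/3153150; sum: t=0:+1/11520 t=1:−1/1728 t=2:+1/3456 = -7/34560; 3j²(5 4 5; 0 -2 2) = Δ·Π!·Σ² = 7/858  (sign +1)
I_A²/I_B² = (2/429)/(7/858) = 4/7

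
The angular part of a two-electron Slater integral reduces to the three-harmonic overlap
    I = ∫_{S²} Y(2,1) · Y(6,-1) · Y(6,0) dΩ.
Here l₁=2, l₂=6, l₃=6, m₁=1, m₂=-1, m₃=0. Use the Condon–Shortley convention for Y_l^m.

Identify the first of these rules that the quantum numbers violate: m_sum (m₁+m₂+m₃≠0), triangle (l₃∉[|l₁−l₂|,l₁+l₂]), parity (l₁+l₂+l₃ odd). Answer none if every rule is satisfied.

azimuthal sum: 1 − 1 + 0 = 0  ✓
4 ≤ 6 ≤ 8 (triangle on l)  ✓
L = 2 + 6 + 6 = 14 (even)  ✓

none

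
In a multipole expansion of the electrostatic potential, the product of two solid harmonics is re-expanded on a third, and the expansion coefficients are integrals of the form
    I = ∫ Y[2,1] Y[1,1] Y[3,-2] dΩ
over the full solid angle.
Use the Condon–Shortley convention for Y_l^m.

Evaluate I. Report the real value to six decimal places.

0.261169

Rules hold: Σm=0, L=6 even, 1≤3≤3.
N = 5·3·7 = 105
Δ = 0!·4!·2!/7! = 1/105
Racah Σ t=0..0: t=0:+1/4 = 1/4
⇒ 3j(2 1 3; 0 0 0)² = 3/35, sgn -1
Racah Σ t=0..0: t=0:+1/12 = 1/12
⇒ 3j(2 1 3; 1 1 -2)² = 2/21, sgn -1
4πI² = N·(3j₀)²·(3jₘ)² = 6/7
I = +1·√(0.857143/4π) = 0.26116903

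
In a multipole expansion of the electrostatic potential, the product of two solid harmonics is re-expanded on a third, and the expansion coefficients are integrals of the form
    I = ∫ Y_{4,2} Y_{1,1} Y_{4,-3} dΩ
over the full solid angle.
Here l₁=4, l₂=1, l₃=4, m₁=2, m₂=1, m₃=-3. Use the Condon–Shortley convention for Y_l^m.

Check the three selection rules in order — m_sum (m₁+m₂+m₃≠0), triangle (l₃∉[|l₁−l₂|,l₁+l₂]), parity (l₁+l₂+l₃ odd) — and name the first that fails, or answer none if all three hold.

azimuthal sum: 2 + 1 − 3 = 0  ✓
3 ≤ 4 ≤ 5 (triangle on l)  ✓
L = 4 + 1 + 4 = 9 (odd)  ✗

parity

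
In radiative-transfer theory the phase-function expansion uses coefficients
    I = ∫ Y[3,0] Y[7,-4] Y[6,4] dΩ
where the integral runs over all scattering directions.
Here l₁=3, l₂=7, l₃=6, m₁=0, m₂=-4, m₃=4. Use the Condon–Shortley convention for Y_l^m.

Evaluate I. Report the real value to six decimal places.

Rules hold: Σm=0, L=16 even, 4≤6≤10.
N = 7·15·13 = 1365
Δ = 4!·2!·10!/17! = 1/2042040
Racah Σ t=1..3: t=1:−1/207360 t=2:+1/57600 t=3:−1/207360 = 1/129600
⇒ 3j(3 7 6; 0 0 0)² = 168/12155, sgn +1
Racah Σ t=1..3: t=1:−1/967680 t=2:+1/1451520 t=3:−1/43545600 = -1/2721600
⇒ 3j(3 7 6; 0 -4 4)² = 32/7735, sgn -1
4πI² = N·(3j₀)²·(3jₘ)² = 16128/206635
I = -1·√(0.0780507/4π) = -0.07881037

-0.078810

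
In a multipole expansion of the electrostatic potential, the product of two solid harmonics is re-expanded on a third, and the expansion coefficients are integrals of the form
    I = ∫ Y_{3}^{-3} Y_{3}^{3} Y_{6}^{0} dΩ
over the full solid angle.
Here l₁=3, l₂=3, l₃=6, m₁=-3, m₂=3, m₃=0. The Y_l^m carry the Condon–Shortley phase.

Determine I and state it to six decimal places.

0.011854

Checks pass: Σm=0; 12 even; l₃=6∈[0,6].
(2·3+1)(2·3+1)(2·6+1) = 637
Δ: 0! 6! 6! / 13! → 1/12012
sum: t=0:+1/1296 = 1/1296
3j²(3 3 6; 0 0 0) = Δ·Π!·Σ² = 100/3003  (sign +1)
sum: t=0:+1/518400 = 1/518400
3j²(3 3 6; -3 3 0) = Δ·Π!·Σ² = 1/12012  (sign +1)
combine: 4πI² = 637·100/3003·1/12012 = 25/14157
take √, sign +1: I = 0.01185440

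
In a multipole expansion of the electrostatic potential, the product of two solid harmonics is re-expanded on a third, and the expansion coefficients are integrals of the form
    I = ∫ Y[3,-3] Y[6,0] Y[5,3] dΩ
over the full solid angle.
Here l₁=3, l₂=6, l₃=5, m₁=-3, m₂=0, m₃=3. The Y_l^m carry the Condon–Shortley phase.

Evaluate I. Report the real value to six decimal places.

-0.110086

Rules hold: Σm=0, L=14 even, 3≤5≤9.
N = 7·13·11 = 1001
Δ = 4!·2!·8!/15! = 1/675675
Racah Σ t=1..3: t=1:−1/8640 t=2:+1/2304 t=3:−1/8640 = 7/34560
⇒ 3j(3 6 5; 0 0 0)² = 7/429, sgn -1
Racah Σ t=4..4: t=4:+1/69120 = 1/69120
⇒ 3j(3 6 5; -3 0 3)² = 4/429, sgn +1
4πI² = N·(3j₀)²·(3jₘ)² = 196/1287
I = -1·√(0.152292/4π) = -0.11008644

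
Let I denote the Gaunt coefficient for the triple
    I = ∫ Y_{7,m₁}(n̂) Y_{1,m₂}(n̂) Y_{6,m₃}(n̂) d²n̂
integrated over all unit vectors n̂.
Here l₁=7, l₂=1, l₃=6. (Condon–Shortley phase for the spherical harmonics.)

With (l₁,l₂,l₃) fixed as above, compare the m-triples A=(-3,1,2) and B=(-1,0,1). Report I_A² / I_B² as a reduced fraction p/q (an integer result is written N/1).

15/16

Shared (l₁,l₂,l₃)=(7,1,6): N and (l;000)² cancel in I_A²/I_B².
A: Δ = 2!·12!·0!/15! = 1/1365; Racah Σ t=2..2: t=2:+1/1935360 = 1/1935360; ⇒ 3j(7 1 6; -3 1 2)² = 3/91, sgn +1
B: Δ = 2!·12!·0!/15! = 1/1365; Racah Σ t=1..1: t=1:−1/604800 = -1/604800; ⇒ 3j(7 1 6; -1 0 1)² = 16/455, sgn +1
I_A²/I_B² = (3/91)/(16/455) = 15/16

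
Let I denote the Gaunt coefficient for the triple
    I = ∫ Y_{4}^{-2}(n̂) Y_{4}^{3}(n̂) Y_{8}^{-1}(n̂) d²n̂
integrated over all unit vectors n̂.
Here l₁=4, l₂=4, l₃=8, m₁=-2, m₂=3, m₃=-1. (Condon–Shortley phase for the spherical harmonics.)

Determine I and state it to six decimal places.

Rules hold: Σm=0, L=16 even, 0≤8≤8.
N = 9·9·17 = 1377
Δ = 0!·8!·8!/17! = 1/218790
Racah Σ t=0..0: t=0:+1/331776 = 1/331776
⇒ 3j(4 4 8; 0 0 0)² = 490/21879, sgn +1
Racah Σ t=0..0: t=0:+1/7257600 = 1/7257600
⇒ 3j(4 4 8; -2 3 -1)² = 14/12155, sgn -1
4πI² = N·(3j₀)²·(3jₘ)² = 12348/347633
I = -1·√(0.0355202/4π) = -0.05316586

-0.053166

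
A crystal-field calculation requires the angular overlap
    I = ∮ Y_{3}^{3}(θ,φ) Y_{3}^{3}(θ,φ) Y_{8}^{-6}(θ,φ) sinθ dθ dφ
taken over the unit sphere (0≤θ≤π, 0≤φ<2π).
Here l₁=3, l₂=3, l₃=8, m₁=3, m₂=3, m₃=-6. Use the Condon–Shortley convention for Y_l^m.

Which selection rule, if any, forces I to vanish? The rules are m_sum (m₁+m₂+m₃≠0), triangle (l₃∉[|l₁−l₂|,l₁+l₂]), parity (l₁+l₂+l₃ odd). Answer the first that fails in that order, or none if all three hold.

m₁+m₂+m₃ = 3 + 3 − 6 = 0  ✓
triangle: |3−3|=0 ≤ l₃=8 ≤ 3+3=6  ✗
parity: l₁+l₂+l₃ = 14 is even

triangle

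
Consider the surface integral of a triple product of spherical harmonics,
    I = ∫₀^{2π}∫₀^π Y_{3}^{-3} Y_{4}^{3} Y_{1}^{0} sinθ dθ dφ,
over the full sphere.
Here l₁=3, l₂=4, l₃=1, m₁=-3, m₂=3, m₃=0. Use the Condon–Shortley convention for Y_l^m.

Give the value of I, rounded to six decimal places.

-0.162868

Rules hold: Σm=0, L=8 even, 1≤1≤7.
N = 7·9·3 = 189
Δ = 6!·0!·2!/9! = 1/252
Racah Σ t=3..3: t=3:−1/36 = -1/36
⇒ 3j(3 4 1; 0 0 0)² = 4/63, sgn +1
Racah Σ t=6..6: t=6:+1/720 = 1/720
⇒ 3j(3 4 1; -3 3 0)² = 1/36, sgn -1
4πI² = N·(3j₀)²·(3jₘ)² = 1/3
I = -1·√(0.333333/4π) = -0.16286750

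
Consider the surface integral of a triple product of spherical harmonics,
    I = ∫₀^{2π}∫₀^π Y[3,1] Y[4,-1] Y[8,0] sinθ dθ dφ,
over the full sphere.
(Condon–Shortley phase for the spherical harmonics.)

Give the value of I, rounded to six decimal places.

l₃=8 ∉ [1,7] — triangle fails ⇒ I = 0

0.000000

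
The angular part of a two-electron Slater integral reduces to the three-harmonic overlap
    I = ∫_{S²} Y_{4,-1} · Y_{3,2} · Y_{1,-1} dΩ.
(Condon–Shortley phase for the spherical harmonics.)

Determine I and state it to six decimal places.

-0.106622

Rules hold: Σm=0, L=8 even, 1≤1≤7.
N = 9·7·3 = 189
Δ = 6!·2!·0!/9! = 1/252
Racah Σ t=3..3: t=3:−1/36 = -1/36
⇒ 3j(4 3 1; 0 0 0)² = 4/63, sgn +1
Racah Σ t=5..5: t=5:−1/240 = -1/240
⇒ 3j(4 3 1; -1 2 -1)² = 1/84, sgn -1
4πI² = N·(3j₀)²·(3jₘ)² = 1/7
I = -1·√(0.142857/4π) = -0.10662181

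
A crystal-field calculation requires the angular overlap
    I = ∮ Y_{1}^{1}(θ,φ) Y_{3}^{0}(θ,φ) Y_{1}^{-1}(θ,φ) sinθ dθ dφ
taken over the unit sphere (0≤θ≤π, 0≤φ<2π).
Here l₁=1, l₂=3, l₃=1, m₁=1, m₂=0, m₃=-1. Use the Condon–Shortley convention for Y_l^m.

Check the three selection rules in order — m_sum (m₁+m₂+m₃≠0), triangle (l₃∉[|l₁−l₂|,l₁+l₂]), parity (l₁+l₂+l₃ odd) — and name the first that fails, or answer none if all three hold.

Σmᵢ = 0  ✓
l₃∈[|l₁−l₂|,l₁+l₂]=[2,4], have l₃=1  ✗
Σlᵢ = 5 ⇒ odd

triangle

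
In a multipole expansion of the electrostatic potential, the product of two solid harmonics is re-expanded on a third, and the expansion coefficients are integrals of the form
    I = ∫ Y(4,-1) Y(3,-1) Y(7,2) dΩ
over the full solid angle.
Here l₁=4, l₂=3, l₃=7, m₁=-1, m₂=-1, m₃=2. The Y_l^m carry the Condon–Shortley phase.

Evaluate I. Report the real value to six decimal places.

0.239176

Checks pass: Σm=0; 14 even; l₃=7∈[1,7].
(2·4+1)(2·3+1)(2·7+1) = 945
Δ: 0! 8! 6! / 15! → 1/45045
sum: t=0:+1/20736 = 1/20736
3j²(4 3 7; 0 0 0) = Δ·Π!·Σ² = 35/1287  (sign -1)
sum: t=0:+1/34560 = 1/34560
3j²(4 3 7; -1 -1 2) = Δ·Π!·Σ² = 4/143  (sign -1)
combine: 4πI² = 945·35/1287·4/143 = 14700/20449
take √, sign +1: I = 0.23917605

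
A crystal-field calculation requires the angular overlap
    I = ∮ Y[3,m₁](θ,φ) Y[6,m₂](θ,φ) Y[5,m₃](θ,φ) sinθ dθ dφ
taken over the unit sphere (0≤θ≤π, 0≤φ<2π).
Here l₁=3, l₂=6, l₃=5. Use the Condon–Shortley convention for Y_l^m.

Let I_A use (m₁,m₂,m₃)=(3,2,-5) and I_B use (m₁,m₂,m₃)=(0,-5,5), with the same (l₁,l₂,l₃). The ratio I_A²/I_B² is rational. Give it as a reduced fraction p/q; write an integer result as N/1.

1/33

Same 3,6,5: normalisation and zero-m 3j drop out of the ratio.
A: Δ: 4! 2! 8! / 15! → 1/675675; sum: t=0:+1/1935360 = 1/1935360; 3j²(3 6 5; 3 2 -5) = Δ·Π!·Σ² = 1/1001  (sign +1)
B: Δ: 4! 2! 8! / 15! → 1/675675; sum: t=1:−1/483840 = -1/483840; 3j²(3 6 5; 0 -5 5) = Δ·Π!·Σ² = 3/91  (sign -1)
I_A²/I_B² = (1/1001)/(3/91) = 1/33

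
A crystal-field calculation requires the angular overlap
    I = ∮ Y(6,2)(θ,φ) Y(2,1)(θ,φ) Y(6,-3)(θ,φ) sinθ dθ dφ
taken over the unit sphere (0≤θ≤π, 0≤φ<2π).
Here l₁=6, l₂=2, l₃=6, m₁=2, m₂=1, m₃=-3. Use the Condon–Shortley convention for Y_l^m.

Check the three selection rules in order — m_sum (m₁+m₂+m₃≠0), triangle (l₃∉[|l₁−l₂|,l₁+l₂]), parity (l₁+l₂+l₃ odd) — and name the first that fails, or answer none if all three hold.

m₁+m₂+m₃ = 2 + 1 − 3 = 0  ✓
triangle: |6−2|=4 ≤ l₃=6 ≤ 6+2=8  ✓
parity: l₁+l₂+l₃ = 14 is even  ✓

none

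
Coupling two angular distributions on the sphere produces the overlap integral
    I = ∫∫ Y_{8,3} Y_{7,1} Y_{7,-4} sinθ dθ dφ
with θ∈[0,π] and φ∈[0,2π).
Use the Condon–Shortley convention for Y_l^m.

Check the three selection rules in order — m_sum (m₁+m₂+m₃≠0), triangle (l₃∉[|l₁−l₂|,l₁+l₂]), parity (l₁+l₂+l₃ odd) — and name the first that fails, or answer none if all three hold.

none

azimuthal sum: 3 + 1 − 4 = 0  ✓
1 ≤ 7 ≤ 15 (triangle on l)  ✓
L = 8 + 7 + 7 = 22 (even)  ✓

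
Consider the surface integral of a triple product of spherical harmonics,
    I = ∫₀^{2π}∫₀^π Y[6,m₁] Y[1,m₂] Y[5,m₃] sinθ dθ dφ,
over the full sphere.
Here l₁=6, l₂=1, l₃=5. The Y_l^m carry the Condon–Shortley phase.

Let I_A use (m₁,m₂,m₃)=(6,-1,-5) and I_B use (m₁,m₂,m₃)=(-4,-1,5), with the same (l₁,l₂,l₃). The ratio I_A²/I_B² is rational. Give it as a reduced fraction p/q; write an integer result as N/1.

l's match ⇒ only the (l;m) 3-j factors differ between A and B.
A: triangle coeff Δ(6,1,5) = 1/858; Σ_t [0,0]: t=0:+1/7257600 = 1/7257600; (3j)²=1/13 [(6 1 5; 6 -1 -5)], sign=+1
B: triangle coeff Δ(6,1,5) = 1/858; Σ_t [0,0]: t=0:+1/7257600 = 1/7257600; (3j)²=1/858 [(6 1 5; -4 -1 5)], sign=+1
I_A²/I_B² = (1/13)/(1/858) = 66/1

66/1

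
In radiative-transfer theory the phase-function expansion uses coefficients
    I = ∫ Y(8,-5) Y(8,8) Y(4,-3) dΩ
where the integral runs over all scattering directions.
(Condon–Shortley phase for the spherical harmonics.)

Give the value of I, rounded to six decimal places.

Rules hold: Σm=0, L=20 even, 0≤4≤16.
N = 17·17·9 = 2601
Δ = 12!·4!·4!/21! = 1/185175900
Racah Σ t=4..8: t=4:+1/557383680 t=5:−1/21772800 t=6:+1/8294400 t=7:−1/21772800 t=8:+1/557383680 = 1/30965760
⇒ 3j(8 8 4; 0 0 0)² = 36/4199, sgn +1
Racah Σ t=12..12: t=12:+1/68976230400 = 1/68976230400
⇒ 3j(8 8 4; -5 8 -3)² = 13/2907, sgn -1
4πI² = N·(3j₀)²·(3jₘ)² = 36/361
I = -1·√(0.099723/4π) = -0.08908257

-0.089083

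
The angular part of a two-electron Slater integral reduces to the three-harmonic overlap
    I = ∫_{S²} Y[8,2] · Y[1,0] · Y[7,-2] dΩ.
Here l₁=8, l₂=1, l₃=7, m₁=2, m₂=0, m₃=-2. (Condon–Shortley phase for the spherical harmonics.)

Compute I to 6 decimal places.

Checks pass: Σm=0; 16 even; l₃=7∈[7,9].
(2·8+1)(2·1+1)(2·7+1) = 765
Δ: 2! 14! 0! / 17! → 1/2040
sum: t=1:−1/25401600 = -1/25401600
3j²(8 1 7; 0 0 0) = Δ·Π!·Σ² = 8/255  (sign +1)
sum: t=1:−1/43545600 = -1/43545600
3j²(8 1 7; 2 0 -2) = Δ·Π!·Σ² = 1/34  (sign +1)
combine: 4πI² = 765·8/255·1/34 = 12/17
take √, sign +1: I = 0.23700703

0.237007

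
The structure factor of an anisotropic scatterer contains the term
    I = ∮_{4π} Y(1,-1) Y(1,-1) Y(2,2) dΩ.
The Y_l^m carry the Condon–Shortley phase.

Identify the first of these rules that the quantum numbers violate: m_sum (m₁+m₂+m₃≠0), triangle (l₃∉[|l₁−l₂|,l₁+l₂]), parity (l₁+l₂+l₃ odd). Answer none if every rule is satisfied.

m₁+m₂+m₃ = -1 − 1 + 2 = 0  ✓
triangle: |1−1|=0 ≤ l₃=2 ≤ 1+1=2  ✓
parity: l₁+l₂+l₃ = 4 is even  ✓

none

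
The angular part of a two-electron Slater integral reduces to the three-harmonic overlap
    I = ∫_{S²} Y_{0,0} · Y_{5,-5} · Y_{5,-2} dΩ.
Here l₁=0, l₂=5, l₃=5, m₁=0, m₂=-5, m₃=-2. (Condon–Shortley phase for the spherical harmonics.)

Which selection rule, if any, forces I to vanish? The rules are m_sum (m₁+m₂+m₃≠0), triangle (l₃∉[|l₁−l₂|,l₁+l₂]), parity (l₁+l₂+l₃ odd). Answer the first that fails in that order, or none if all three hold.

m_sum

Σmᵢ = -7  ✗
l₃∈[|l₁−l₂|,l₁+l₂]=[5,5], have l₃=5
Σlᵢ = 10 ⇒ even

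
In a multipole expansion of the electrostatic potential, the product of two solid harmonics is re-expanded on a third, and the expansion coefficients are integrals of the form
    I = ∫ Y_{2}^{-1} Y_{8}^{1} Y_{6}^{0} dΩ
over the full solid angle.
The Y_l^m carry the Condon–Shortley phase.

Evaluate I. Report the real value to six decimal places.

-0.205780

m-sum 0 ✓  L=16 even ✓  6≤6≤10 ✓
Π(2lᵢ+1) = 5×17×13 = 1105
triangle coeff Δ(2,8,6) = 1/30940
Σ_t [2,2]: t=2:+1/2073600 = 1/2073600
(3j)²=28/1105 [(2 8 6; 0 0 0)], sign=+1
Σ_t [3,3]: t=3:−1/3110400 = -1/3110400
(3j)²=21/1105 [(2 8 6; -1 1 0)], sign=-1
⇒ 4πI² = 588/1105
I = (-1)√(588/1105/(4π)) = -0.20577973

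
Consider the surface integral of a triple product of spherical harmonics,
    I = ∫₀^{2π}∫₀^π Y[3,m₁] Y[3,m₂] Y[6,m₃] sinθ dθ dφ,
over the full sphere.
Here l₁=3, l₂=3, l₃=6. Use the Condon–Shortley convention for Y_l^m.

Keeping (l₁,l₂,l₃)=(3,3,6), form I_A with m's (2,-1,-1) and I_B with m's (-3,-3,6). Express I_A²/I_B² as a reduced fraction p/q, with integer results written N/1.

5/44

Same 3,3,6: normalisation and zero-m 3j drop out of the ratio.
A: Δ: 0! 6! 6! / 13! → 1/12012; sum: t=0:+1/5760 = 1/5760; 3j²(3 3 6; 2 -1 -1) = Δ·Π!·Σ² = 5/572  (sign -1)
B: Δ: 0! 6! 6! / 13! → 1/12012; sum: t=0:+1/518400 = 1/518400; 3j²(3 3 6; -3 -3 6) = Δ·Π!·Σ² = 1/13  (sign +1)
I_A²/I_B² = (5/572)/(1/13) = 5/44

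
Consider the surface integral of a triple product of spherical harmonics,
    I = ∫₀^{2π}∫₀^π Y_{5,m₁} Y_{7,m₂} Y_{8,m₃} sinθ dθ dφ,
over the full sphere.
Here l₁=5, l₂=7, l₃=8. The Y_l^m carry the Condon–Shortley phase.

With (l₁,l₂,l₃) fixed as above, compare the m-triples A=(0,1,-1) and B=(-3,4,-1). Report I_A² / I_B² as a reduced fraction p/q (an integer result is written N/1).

5145/7436

Same 5,7,8: normalisation and zero-m 3j drop out of the ratio.
A: Δ: 4! 6! 10! / 21! → 1/814773960; sum: t=0:+1/232243200 t=1:−1/8709120 t=2:+1/2488320 t=3:−1/4147200 t=4:+1/49766400 = 7/99532800; 3j²(5 7 8; 0 1 -1) = Δ·Π!·Σ² = 1715/369512  (sign -1)
B: Δ: 4! 6! 10! / 21! → 1/814773960; sum: t=2:+1/1045094400 t=3:−1/58060800 t=4:+1/34836480 = 13/1045094400; 3j²(5 7 8; -3 4 -1) = Δ·Π!·Σ² = 13/1938  (sign -1)
I_A²/I_B² = (1715/369512)/(13/1938) = 5145/7436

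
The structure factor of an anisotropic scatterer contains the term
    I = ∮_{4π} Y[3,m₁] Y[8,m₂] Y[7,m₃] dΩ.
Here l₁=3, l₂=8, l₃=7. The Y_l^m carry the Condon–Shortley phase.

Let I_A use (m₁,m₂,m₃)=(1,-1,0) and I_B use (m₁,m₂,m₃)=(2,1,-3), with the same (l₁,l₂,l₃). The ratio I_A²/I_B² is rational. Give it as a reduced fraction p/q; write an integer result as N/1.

l's match ⇒ only the (l;m) 3-j factors differ between A and B.
A: triangle coeff Δ(3,8,7) = 1/5290740; Σ_t [0,2]: t=0:+1/29030400 t=1:−1/3110400 t=2:+1/4838400 = -1/12441600; (3j)²=343/125970 [(3 8 7; 1 -1 0)], sign=+1
B: triangle coeff Δ(3,8,7) = 1/5290740; Σ_t [0,1]: t=0:+1/52254720 t=1:−1/11612160 = -1/14929920; (3j)²=1225/75582 [(3 8 7; 2 1 -3)], sign=-1
I_A²/I_B² = (343/125970)/(1225/75582) = 21/125

21/125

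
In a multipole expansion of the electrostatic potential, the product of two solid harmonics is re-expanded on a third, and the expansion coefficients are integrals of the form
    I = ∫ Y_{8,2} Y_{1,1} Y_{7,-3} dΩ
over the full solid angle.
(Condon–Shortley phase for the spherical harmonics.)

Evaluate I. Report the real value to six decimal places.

m-sum 0 ✓  L=16 even ✓  7≤7≤9 ✓
Π(2lᵢ+1) = 17×3×15 = 765
triangle coeff Δ(8,1,7) = 1/2040
Σ_t [1,1]: t=1:−1/25401600 = -1/25401600
(3j)²=8/255 [(8 1 7; 0 0 0)], sign=+1
Σ_t [2,2]: t=2:+1/174182400 = 1/174182400
(3j)²=1/136 [(8 1 7; 2 1 -3)], sign=+1
⇒ 4πI² = 3/17
I = (+1)√(3/17/(4π)) = 0.11850352

0.118504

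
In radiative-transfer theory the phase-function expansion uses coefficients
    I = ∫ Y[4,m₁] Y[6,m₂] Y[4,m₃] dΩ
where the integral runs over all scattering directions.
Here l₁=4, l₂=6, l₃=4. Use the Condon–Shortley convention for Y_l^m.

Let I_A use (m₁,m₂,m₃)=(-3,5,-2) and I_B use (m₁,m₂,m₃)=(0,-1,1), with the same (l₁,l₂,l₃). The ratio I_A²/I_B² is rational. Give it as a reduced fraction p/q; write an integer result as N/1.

Shared (l₁,l₂,l₃)=(4,6,4): N and (l;000)² cancel in I_A²/I_B².
A: Δ = 6!·2!·6!/15! = 1/1261260; Racah Σ t=5..6: t=5:−1/172800 t=6:+1/86400 = 1/172800; ⇒ 3j(4 6 4; -3 5 -2)² = 1/130, sgn +1
B: Δ = 6!·2!·6!/15! = 1/1261260; Racah Σ t=2..4: t=2:+1/3456 t=3:−1/1728 t=4:+1/11520 = -7/34560; ⇒ 3j(4 6 4; 0 -1 1)² = 7/858, sgn +1
I_A²/I_B² = (1/130)/(7/858) = 33/35

33/35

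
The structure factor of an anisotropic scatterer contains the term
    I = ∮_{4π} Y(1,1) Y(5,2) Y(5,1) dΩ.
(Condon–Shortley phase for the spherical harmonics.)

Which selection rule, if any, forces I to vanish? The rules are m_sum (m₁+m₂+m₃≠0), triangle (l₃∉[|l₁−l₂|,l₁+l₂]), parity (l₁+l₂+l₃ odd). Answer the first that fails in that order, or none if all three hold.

m₁+m₂+m₃ = 1 + 2 + 1 = 4  ✗
triangle: |1−5|=4 ≤ l₃=5 ≤ 1+5=6
parity: l₁+l₂+l₃ = 11 is odd

m_sum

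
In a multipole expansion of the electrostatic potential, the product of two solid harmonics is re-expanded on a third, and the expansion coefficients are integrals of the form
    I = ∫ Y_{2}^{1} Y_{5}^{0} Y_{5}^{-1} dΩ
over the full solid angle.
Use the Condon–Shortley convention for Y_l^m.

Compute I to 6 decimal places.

m-sum 0 ✓  L=12 even ✓  3≤5≤7 ✓
Π(2lᵢ+1) = 5×11×11 = 605
triangle coeff Δ(2,5,5) = 1/38610
Σ_t [0,2]: t=0:+1/2880 t=1:−1/576 t=2:+1/2880 = -1/960
(3j)²=10/429 [(2 5 5; 0 0 0)], sign=+1
Σ_t [0,1]: t=0:+1/1440 t=1:−1/1152 = -1/5760
(3j)²=1/858 [(2 5 5; 1 0 -1)], sign=-1
⇒ 4πI² = 25/1521
I = (-1)√(25/1521/(4π)) = -0.03616600

-0.036166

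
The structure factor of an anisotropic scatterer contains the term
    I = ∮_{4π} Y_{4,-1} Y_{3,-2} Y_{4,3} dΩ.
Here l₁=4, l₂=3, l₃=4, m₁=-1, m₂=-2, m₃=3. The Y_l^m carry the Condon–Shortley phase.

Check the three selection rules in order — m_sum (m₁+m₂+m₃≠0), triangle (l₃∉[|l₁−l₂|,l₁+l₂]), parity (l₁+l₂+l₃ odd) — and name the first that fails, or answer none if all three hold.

Σmᵢ = 0  ✓
l₃∈[|l₁−l₂|,l₁+l₂]=[1,7], have l₃=4  ✓
Σlᵢ = 11 ⇒ odd  ✗

parity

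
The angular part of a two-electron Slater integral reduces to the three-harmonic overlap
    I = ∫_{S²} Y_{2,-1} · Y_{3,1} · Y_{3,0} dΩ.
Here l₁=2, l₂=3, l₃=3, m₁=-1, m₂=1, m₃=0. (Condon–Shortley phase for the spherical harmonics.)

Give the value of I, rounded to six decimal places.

-0.059471

Rules hold: Σm=0, L=8 even, 1≤3≤5.
N = 5·7·7 = 245
Δ = 2!·2!·4!/9! = 1/3780
Racah Σ t=0..2: t=0:+1/24 t=1:−1/4 t=2:+1/24 = -1/6
⇒ 3j(2 3 3; 0 0 0)² = 4/105, sgn +1
Racah Σ t=1..2: t=1:−1/12 t=2:+1/8 = 1/24
⇒ 3j(2 3 3; -1 1 0)² = 1/210, sgn -1
4πI² = N·(3j₀)²·(3jₘ)² = 2/45
I = -1·√(0.0444444/4π) = -0.05947080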